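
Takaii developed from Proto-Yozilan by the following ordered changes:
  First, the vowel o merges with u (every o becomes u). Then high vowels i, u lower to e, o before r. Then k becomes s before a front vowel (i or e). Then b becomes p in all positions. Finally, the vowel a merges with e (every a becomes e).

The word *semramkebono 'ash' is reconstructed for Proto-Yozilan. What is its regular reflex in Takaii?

Takaii: *semramkebono > semramkebunu > semramsebunu > semramsepunu > semremsepunu  (by vowel merger, palatalisation, unconditioned shift, vowel merger)

semremsepunu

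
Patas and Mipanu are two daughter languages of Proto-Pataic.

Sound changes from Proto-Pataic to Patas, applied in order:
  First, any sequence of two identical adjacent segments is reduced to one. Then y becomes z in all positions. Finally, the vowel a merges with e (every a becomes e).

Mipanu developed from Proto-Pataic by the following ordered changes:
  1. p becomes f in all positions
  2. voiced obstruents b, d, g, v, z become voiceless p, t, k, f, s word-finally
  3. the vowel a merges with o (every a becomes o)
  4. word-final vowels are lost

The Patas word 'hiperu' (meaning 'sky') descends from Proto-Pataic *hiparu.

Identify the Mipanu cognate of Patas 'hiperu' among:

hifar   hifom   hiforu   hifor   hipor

hifor

Mipanu: *hiparu
  hiparu → hifaru   [unconditioned shift]
  hifaru (rule 2 does not apply)
  hifaru → hiforu   [vowel merger]
  hiforu → hifor   [apocope]
  giving Mipanu hifor.
The other candidates each miss or misapply at least one Mipanu change.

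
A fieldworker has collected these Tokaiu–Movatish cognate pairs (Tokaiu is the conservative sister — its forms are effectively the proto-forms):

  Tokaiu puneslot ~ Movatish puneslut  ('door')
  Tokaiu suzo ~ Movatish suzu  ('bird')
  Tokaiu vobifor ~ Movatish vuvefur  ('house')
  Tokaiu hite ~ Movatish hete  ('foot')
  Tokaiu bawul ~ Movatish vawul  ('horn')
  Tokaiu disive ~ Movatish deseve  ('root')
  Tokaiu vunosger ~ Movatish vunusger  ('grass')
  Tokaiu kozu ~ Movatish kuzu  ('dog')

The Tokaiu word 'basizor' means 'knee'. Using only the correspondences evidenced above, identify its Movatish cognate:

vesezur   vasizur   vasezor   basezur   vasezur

vasezur

bawul ~ vawul — Tokaiu b corresponds to Movatish v word-initially before a back vowel.
hite ~ hete, disive ~ deseve — Tokaiu i corresponds to Movatish e after a consonant, before a consonant other than r, m, n, p, b, f, v.
vobifor ~ vuvefur — Tokaiu o corresponds to Movatish u after a consonant, before r.
Applying these to Tokaiu 'basizor':
  basizor → vasizor   (b→v word-initially before a back vowel)
  vasizor → vasezor   (i→e after a consonant, before a consonant other than r, m, n, p, b, f, v)
  vasezor → vasezur   (o→u after a consonant, before r)
So the Movatish cognate is 'vasezur'.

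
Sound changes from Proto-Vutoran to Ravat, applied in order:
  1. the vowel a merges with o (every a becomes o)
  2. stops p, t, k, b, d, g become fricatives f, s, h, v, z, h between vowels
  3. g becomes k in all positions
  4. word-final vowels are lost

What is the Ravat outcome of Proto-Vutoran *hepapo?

Ravat: *hepapo
  hepapo → hepopo   [vowel merger]
  hepopo → hefofo   [intervocalic lenition]
  hefofo (rule 3 does not apply)
  hefofo → hefof   [apocope]
  giving Ravat hefof.

hefof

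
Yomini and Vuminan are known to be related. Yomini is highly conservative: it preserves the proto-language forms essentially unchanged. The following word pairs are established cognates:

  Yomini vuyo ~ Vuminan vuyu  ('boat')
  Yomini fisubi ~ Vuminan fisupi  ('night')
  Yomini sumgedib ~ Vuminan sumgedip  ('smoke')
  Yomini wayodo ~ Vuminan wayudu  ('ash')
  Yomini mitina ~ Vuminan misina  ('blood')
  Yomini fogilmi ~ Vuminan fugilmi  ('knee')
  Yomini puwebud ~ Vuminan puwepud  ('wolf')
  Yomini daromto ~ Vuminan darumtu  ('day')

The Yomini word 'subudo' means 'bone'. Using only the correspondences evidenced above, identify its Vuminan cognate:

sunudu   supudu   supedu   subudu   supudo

puwebud ~ puwepud — Yomini b corresponds to Vuminan p between vowels (before a back vowel).
vuyo ~ vuyu, wayodo ~ wayudu — Yomini o corresponds to Vuminan u word-finally.
Applying these to Yomini 'subudo':
  subudo → supudo   (b→p between vowels (before a back vowel))
  supudo → supudu   (o→u word-finally)
So the Vuminan cognate is 'supudu'.

supudu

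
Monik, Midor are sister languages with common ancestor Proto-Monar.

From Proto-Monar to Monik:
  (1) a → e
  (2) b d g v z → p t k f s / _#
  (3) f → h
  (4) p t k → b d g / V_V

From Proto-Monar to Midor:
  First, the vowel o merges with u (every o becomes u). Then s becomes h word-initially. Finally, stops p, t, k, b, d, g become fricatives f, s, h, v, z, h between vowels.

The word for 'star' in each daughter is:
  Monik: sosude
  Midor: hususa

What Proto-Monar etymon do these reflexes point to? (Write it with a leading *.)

Position 2: Monik has o, Midor has u. Monik preserves o here (none of its changes turn any other segment into o), so the proto-segment is *o.
Position 1: Monik has s, Midor has h. Taking the neighbouring segments as reconstructed: Monik s can only go back to *s; Midor h could go back to *s or *h — the one source consistent with every daughter is *s.
Position 5: Monik has d, Midor has s. Taking the neighbouring segments as reconstructed: Monik d could go back to *t or *d; Midor s could go back to *t or *s — the one source consistent with every daughter is *t.
Verify the candidate proto-form against each daughter:
Monik: *sosuta > sosute > sosude  (by vowel merger, intervocalic voicing)
Midor: *sosuta
  sosuta → susuta   [vowel merger]
  susuta → husuta   [debuccalisation]
  husuta → hususa   [intervocalic lenition]
  giving Midor hususa.
*sosuta is the unique common source.

*sosuta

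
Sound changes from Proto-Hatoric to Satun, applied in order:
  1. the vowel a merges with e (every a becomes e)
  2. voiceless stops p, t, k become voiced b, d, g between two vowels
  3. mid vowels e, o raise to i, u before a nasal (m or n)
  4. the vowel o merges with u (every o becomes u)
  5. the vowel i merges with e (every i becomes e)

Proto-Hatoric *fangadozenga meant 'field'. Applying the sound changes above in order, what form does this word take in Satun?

fengeduzenge

Satun: *fangadozenga
  fangadozenga → fengedozenge   [vowel merger]
  fengedozenge (rule 2 does not apply)
  fengedozenge → fingedozinge   [pre-nasal raising]
  fingedozinge → fingeduzinge   [vowel merger]
  fingeduzinge → fengeduzenge   [vowel merger]
  giving Satun fengeduzenge.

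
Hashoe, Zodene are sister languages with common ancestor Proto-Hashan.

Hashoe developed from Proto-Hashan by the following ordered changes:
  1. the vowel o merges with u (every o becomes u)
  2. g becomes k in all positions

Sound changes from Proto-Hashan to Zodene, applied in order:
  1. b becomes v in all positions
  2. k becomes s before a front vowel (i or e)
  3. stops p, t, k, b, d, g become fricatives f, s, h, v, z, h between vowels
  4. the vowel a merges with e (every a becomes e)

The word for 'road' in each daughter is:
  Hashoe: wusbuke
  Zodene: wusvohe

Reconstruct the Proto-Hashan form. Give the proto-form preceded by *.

Position 6: Hashoe has k, Zodene has h. Taking the neighbouring segments as reconstructed: Hashoe k could go back to *k or *g; Zodene h could go back to *g or *h — the one source consistent with every daughter is *g.
Position 5: Hashoe has u, Zodene has o. Zodene preserves o here (none of its changes turn any other segment into o), so the proto-segment is *o.
This points to *wusboge. Verify forward in each daughter:
Hashoe: *wusboge > wusbuge > wusbuke  (by vowel merger, unconditioned shift)
Zodene: *wusboge > wusvoge > wusvohe  (by unconditioned shift, intervocalic lenition)
*wusboge is the unique common source.

*wusboge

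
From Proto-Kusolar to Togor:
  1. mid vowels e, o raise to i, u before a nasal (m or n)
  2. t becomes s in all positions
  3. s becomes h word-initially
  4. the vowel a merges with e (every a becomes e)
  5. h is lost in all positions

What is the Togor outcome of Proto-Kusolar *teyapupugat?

eyepupuges

Togor: *teyapupugat > seyapupugas > heyapupugas > heyepupuges > eyepupuges  (by unconditioned shift, debuccalisation, vowel merger, h-loss)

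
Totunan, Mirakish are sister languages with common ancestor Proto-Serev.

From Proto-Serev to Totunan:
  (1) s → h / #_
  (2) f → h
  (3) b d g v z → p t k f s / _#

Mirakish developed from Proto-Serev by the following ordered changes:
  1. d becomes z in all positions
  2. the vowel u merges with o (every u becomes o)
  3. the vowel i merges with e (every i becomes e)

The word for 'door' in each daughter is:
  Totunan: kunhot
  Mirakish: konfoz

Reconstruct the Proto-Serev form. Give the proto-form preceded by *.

*kunfod

Position 6: Totunan has t, Mirakish has z. Taking the neighbouring segments as reconstructed: Totunan t could go back to *t or *d; Mirakish z could go back to *d or *z — the one source consistent with every daughter is *d.
Position 2: Totunan has u, Mirakish has o. Totunan preserves u here (none of its changes turn any other segment into u), so the proto-segment is *u.
Position 4: Totunan has h, Mirakish has f. Mirakish preserves f here (none of its changes turn any other segment into f), so the proto-segment is *f.
Verify the candidate proto-form against each daughter:
Totunan: *kunfod
  kunfod (rule 1 does not apply)
  kunfod → kunhod   [unconditioned shift]
  kunhod → kunhot   [final devoicing]
  giving Totunan kunhot.
Mirakish: start from *kunfod.
  rule 1 (unconditioned shift): kunfod → kunfoz
  rule 2 (vowel merger): kunfoz → konfoz
  rule 3: no change — konfoz
  ⇒ Mirakish konfoz
Only *kunfod yields all of Totunan kunhot, Mirakish konfoz.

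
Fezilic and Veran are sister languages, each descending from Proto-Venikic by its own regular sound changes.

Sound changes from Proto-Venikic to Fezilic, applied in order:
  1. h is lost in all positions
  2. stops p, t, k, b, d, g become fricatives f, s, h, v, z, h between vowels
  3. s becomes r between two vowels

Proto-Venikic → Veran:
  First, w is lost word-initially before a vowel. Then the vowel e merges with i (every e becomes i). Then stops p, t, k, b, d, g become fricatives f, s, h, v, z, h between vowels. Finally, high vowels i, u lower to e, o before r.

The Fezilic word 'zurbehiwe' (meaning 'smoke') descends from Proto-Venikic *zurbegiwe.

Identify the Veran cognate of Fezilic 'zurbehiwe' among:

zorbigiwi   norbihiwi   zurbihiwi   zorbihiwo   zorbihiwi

Veran: *zurbegiwe
  zurbegiwe (rule 1 does not apply)
  zurbegiwe → zurbigiwi   [vowel merger]
  zurbigiwi → zurbihiwi   [intervocalic lenition]
  zurbihiwi → zorbihiwi   [pre-rhotic lowering]
  giving Veran zorbihiwi.
Only 'zorbihiwi' matches the regular Veran development of *zurbegiwe.

zorbihiwi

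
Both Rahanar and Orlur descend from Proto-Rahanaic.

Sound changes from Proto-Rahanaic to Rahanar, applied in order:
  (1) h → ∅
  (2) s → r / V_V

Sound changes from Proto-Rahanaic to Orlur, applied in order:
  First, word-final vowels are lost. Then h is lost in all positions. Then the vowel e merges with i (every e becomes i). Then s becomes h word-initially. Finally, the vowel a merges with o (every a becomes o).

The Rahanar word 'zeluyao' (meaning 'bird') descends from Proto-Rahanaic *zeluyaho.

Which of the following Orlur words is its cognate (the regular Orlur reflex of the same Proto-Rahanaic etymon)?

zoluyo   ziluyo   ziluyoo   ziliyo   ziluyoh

Orlur: start from *zeluyaho.
  rule 1 (apocope): zeluyaho → zeluyah
  rule 2 (h-loss): zeluyah → zeluya
  rule 3 (vowel merger): zeluya → ziluya
  rule 4: no change — ziluya
  rule 5 (vowel merger): ziluya → ziluyo
  ⇒ Orlur ziluyo

ziluyo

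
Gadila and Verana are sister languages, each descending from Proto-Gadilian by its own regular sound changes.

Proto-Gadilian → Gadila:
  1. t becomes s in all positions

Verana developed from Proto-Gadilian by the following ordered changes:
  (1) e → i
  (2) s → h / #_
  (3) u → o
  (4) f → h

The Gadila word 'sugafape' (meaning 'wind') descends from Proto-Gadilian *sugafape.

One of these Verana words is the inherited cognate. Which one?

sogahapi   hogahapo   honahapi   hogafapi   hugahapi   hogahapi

Verana: start from *sugafape.
  rule 1 (vowel merger): sugafape → sugafapi
  rule 2 (debuccalisation): sugafapi → hugafapi
  rule 3 (vowel merger): hugafapi → hogafapi
  rule 4 (unconditioned shift): hogafapi → hogahapi
  ⇒ Verana hogahapi
Among the options, 'hogahapi' alone shows every Verana change applied in order.

hogahapi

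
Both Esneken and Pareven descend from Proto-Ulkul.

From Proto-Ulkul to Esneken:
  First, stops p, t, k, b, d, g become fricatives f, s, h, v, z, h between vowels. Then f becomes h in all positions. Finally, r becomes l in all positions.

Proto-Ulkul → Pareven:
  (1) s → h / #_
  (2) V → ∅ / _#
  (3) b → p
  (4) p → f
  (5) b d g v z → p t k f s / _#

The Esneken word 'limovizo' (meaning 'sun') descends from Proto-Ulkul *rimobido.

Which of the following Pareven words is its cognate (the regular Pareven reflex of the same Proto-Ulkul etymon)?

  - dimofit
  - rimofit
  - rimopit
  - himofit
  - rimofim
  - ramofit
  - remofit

Pareven: *rimobido
  rimobido (rule 1 does not apply)
  rimobido → rimobid   [apocope]
  rimobid → rimopid   [unconditioned shift]
  rimopid → rimofid   [unconditioned shift]
  rimofid → rimofit   [final devoicing]
  giving Pareven rimofit.

rimofit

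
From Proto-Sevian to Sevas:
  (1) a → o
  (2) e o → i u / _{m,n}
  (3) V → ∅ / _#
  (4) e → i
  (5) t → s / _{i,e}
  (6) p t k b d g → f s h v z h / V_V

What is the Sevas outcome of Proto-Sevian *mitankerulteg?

Sevas: *mitankerulteg > mitonkerulteg > mitunkerulteg > mitunkirultig > mitunkirulsig > misunkirulsig  (by vowel merger, pre-nasal raising, vowel merger, palatalisation, intervocalic lenition)

misunkirulsig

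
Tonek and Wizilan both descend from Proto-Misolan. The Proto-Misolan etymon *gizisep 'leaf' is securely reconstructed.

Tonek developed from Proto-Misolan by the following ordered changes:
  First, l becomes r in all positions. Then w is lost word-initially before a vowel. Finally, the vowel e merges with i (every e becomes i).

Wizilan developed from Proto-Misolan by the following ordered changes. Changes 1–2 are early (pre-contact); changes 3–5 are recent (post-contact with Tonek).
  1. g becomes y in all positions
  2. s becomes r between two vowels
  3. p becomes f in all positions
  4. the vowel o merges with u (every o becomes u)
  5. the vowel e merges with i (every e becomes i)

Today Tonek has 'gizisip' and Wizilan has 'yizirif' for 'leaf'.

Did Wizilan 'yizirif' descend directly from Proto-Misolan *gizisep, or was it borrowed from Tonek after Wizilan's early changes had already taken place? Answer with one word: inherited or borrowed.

If inherited, *gizisep would pass through all of Wizilan's changes:
Wizilan: *gizisep
  gizisep → yizisep   [unconditioned shift]
  yizisep → yizirep   [rhotacism]
  yizirep → yiziref   [unconditioned shift]
  yiziref (rule 4 does not apply)
  yiziref → yizirif   [vowel merger]
  giving Wizilan yizirif.
If borrowed from Tonek 'gizisip' after the early changes, it would undergo only the recent ones:
  rule 3 (unconditioned shift): gizisip → gizisif
  rule 4 (vowel merger): no change (gizisif)
  rule 5 (vowel merger): no change (gizisif)
  ⇒ as a loan: gizisif
Wizilan 'yizirif' matches the inherited outcome exactly, so it is an inherited cognate, not a loan.

inherited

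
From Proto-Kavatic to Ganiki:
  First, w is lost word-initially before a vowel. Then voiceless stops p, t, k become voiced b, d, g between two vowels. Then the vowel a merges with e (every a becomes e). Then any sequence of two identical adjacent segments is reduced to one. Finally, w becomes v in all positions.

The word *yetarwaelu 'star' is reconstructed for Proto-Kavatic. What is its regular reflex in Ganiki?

Ganiki: start from *yetarwaelu.
  rule 1: no change — yetarwaelu
  rule 2 (intervocalic voicing): yetarwaelu → yedarwaelu
  rule 3 (vowel merger): yedarwaelu → yederweelu
  rule 4 (degemination): yederweelu → yederwelu
  rule 5 (unconditioned shift): yederwelu → yedervelu
  ⇒ Ganiki yedervelu

yedervelu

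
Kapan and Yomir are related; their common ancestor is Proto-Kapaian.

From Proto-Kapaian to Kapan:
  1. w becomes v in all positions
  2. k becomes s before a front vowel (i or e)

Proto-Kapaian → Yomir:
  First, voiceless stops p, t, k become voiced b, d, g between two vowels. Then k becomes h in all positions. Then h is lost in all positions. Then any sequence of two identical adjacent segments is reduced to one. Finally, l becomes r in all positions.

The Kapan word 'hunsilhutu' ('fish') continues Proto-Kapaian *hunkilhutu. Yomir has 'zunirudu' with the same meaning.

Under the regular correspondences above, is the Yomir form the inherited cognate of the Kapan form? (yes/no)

no

Derive the expected Yomir reflex of *hunkilhutu:
Yomir: *hunkilhutu
  hunkilhutu → hunkilhudu   [intervocalic voicing]
  hunkilhudu → hunhilhudu   [unconditioned shift]
  hunhilhudu → uniludu   [h-loss]
  uniludu (rule 4 does not apply)
  uniludu → unirudu   [unconditioned shift]
  giving Yomir unirudu.
The regular Yomir reflex would be 'unirudu', but the attested form is 'zunirudu'. The correspondence is irregular, so they are not cognates (the Yomir form has a different source).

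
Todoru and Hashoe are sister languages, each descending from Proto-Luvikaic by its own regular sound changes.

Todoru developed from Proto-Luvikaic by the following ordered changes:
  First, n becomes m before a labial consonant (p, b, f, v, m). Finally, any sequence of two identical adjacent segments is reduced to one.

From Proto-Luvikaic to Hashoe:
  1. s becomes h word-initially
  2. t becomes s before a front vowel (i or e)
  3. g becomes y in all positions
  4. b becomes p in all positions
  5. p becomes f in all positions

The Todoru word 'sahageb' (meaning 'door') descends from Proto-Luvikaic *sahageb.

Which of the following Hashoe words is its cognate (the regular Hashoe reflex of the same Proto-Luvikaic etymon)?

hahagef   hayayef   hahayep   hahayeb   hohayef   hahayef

Hashoe: *sahageb
  sahageb → hahageb   [debuccalisation]
  hahageb (rule 2 does not apply)
  hahageb → hahayeb   [unconditioned shift]
  hahayeb → hahayep   [unconditioned shift]
  hahayep → hahayef   [unconditioned shift]
  giving Hashoe hahayef.
Among the options, 'hahayef' alone shows every Hashoe change applied in order.

hahayef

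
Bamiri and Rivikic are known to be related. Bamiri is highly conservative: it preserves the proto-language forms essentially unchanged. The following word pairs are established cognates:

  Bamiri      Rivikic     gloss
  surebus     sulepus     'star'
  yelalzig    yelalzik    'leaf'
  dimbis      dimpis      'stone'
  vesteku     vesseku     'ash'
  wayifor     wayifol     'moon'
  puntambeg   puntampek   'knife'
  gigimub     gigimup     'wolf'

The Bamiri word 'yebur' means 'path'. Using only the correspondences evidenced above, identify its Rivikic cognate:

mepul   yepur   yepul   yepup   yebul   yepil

surebus ~ sulepus — Bamiri b corresponds to Rivikic p between vowels (before a back vowel).
wayifor ~ wayifol — Bamiri r corresponds to Rivikic l word-finally.
Applying these to Bamiri 'yebur':
  yebur → yepur   (b→p between vowels (before a back vowel))
  yepur → yepul   (r→l word-finally)
So the Rivikic cognate is 'yepul'.

yepul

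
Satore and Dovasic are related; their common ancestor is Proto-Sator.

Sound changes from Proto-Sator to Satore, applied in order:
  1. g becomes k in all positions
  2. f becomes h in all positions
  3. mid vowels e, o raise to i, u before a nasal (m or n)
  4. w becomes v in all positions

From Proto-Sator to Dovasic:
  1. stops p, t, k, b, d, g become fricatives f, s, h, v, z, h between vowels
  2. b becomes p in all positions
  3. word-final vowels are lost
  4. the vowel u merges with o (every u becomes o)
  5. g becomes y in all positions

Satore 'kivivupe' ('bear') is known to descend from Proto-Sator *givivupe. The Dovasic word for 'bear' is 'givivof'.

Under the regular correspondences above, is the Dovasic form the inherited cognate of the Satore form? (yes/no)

Derive the expected Dovasic reflex of *givivupe:
Dovasic: *givivupe > givivufe > givivuf > givivof > yivivof  (by intervocalic lenition, apocope, vowel merger, unconditioned shift)
The regular Dovasic reflex would be 'yivivof', but the attested form is 'givivof'. The correspondence is irregular, so they are not cognates (the Dovasic form has a different source).

no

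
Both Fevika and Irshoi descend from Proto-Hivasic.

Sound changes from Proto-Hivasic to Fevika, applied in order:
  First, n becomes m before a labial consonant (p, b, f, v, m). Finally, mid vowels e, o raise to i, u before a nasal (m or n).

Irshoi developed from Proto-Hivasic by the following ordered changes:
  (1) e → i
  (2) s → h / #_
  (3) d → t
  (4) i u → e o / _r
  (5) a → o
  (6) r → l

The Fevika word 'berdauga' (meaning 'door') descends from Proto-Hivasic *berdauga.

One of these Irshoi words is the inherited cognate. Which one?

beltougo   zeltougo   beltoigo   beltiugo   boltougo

beltougo

Irshoi: *berdauga > birdauga > birtauga > bertauga > bertougo > beltougo  (by vowel merger, unconditioned shift, pre-rhotic lowering, vowel merger, unconditioned shift)
Among the options, 'beltougo' alone shows every Irshoi change applied in order.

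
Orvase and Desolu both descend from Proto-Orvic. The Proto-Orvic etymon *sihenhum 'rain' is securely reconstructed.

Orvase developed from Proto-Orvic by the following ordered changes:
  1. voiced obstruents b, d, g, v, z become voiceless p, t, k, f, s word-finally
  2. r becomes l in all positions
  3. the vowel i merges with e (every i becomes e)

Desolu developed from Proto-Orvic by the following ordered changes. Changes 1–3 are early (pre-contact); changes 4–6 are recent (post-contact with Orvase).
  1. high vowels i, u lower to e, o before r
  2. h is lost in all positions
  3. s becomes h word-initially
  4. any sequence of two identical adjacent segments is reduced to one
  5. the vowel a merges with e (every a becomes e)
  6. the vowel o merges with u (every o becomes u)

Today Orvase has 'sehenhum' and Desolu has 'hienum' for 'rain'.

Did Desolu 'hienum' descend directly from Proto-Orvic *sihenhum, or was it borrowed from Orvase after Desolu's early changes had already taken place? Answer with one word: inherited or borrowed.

If inherited, *sihenhum would pass through all of Desolu's changes:
Desolu: *sihenhum > sienum > hienum  (by h-loss, debuccalisation)
If borrowed from Orvase 'sehenhum' after the early changes, it would undergo only the recent ones:
  rule 4 (degemination): no change (sehenhum)
  rule 5 (vowel merger): no change (sehenhum)
  rule 6 (vowel merger): no change (sehenhum)
  ⇒ as a loan: sehenhum
Desolu 'hienum' matches the inherited outcome exactly, so it is an inherited cognate, not a loan.

inherited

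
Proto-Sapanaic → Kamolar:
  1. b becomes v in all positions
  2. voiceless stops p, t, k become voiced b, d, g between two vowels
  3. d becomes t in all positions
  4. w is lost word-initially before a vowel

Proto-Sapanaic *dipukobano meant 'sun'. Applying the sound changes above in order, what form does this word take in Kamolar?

Kamolar: *dipukobano > dipukovano > dibugovano > tibugovano  (by unconditioned shift, intervocalic voicing, unconditioned shift)

tibugovano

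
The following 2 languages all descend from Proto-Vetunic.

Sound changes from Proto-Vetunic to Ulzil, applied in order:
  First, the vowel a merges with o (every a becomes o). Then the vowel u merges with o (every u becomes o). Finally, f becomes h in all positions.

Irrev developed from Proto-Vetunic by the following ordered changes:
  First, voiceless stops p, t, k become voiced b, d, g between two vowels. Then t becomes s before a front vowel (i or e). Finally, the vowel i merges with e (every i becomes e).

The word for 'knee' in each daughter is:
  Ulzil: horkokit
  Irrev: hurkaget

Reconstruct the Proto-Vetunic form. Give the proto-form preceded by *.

Position 5: Ulzil has o, Irrev has a. Irrev preserves a here (none of its changes turn any other segment into a), so the proto-segment is *a.
Position 6: Ulzil has k, Irrev has g. Ulzil preserves k here (none of its changes turn any other segment into k), so the proto-segment is *k.
Position 2: Ulzil has o, Irrev has u. Irrev preserves u here (none of its changes turn any other segment into u), so the proto-segment is *u.
This points to *hurkakit. Verify forward in each daughter:
Ulzil: *hurkakit > hurkokit > horkokit  (by vowel merger, vowel merger)
Irrev: *hurkakit
  hurkakit → hurkagit   [intervocalic voicing]
  hurkagit (rule 2 does not apply)
  hurkagit → hurkaget   [vowel merger]
  giving Irrev hurkaget.
Only *hurkakit yields all of Ulzil horkokit, Irrev hurkaget.

*hurkakit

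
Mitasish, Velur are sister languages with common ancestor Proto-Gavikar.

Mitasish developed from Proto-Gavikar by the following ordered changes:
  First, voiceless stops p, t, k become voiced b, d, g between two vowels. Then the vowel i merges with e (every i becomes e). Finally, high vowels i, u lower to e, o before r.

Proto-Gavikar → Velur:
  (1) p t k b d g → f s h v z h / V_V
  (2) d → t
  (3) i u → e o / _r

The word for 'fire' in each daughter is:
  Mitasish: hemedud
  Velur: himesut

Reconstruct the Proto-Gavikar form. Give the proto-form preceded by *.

*himetud

Position 5: Mitasish has d, Velur has s. Taking the neighbouring segments as reconstructed: Mitasish d could go back to *t or *d; Velur s could go back to *t or *s — the one source consistent with every daughter is *t.
Position 7: Mitasish has d, Velur has t. Taking the neighbouring segments as reconstructed: Mitasish d can only go back to *d; Velur t could go back to *t or *d — the one source consistent with every daughter is *d.
Position 2: Mitasish has e, Velur has i. Velur preserves i here (none of its changes turn any other segment into i), so the proto-segment is *i.
Verify the candidate proto-form against each daughter:
Mitasish: start from *himetud.
  rule 1 (intervocalic voicing): himetud → himedud
  rule 2 (vowel merger): himedud → hemedud
  rule 3: no change — hemedud
  ⇒ Mitasish hemedud
Velur: *himetud > himesud > himesut  (by intervocalic lenition, unconditioned shift)
No other proto-form is consistent with every reflex, so the reconstruction is *himetud.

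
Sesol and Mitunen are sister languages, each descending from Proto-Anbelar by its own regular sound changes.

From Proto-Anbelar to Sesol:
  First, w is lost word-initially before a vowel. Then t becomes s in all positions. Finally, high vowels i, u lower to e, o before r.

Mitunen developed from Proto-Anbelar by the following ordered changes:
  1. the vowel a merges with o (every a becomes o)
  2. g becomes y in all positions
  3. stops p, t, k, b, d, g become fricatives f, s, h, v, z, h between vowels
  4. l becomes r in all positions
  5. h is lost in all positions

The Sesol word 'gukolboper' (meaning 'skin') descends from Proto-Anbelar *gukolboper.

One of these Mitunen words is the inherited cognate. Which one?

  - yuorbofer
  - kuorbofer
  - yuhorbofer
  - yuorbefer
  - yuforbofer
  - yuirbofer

Mitunen: *gukolboper
  gukolboper (rule 1 does not apply)
  gukolboper → yukolboper   [unconditioned shift]
  yukolboper → yuholbofer   [intervocalic lenition]
  yuholbofer → yuhorbofer   [unconditioned shift]
  yuhorbofer → yuorbofer   [h-loss]
  giving Mitunen yuorbofer.
Among the options, 'yuorbofer' alone shows every Mitunen change applied in order.

yuorbofer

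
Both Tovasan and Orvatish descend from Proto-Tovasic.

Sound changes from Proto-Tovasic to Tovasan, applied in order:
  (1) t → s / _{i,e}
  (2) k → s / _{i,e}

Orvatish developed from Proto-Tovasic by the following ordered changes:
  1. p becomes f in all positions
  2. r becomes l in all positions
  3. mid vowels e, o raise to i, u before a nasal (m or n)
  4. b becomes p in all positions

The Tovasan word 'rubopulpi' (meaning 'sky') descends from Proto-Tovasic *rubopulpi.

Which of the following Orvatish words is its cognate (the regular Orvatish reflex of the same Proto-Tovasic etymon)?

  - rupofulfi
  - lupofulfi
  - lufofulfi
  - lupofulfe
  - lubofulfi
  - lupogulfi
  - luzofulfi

lupofulfi

Orvatish: *rubopulpi > rubofulfi > lubofulfi > lupofulfi  (by unconditioned shift, unconditioned shift, unconditioned shift)
Only 'lupofulfi' matches the regular Orvatish development of *rubopulpi.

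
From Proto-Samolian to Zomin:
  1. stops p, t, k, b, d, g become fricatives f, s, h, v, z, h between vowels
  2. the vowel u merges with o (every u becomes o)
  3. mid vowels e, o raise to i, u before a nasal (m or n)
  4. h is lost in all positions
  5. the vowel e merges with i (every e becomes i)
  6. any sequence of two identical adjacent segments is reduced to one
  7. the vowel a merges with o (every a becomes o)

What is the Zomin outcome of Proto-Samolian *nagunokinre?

Zomin: *nagunokinre
  nagunokinre → nahunohinre   [intervocalic lenition]
  nahunohinre → nahonohinre   [vowel merger]
  nahonohinre → nahunohinre   [pre-nasal raising]
  nahunohinre → naunoinre   [h-loss]
  naunoinre → naunoinri   [vowel merger]
  naunoinri (rule 6 does not apply)
  naunoinri → nounoinri   [vowel merger]
  giving Zomin nounoinri.

nounoinri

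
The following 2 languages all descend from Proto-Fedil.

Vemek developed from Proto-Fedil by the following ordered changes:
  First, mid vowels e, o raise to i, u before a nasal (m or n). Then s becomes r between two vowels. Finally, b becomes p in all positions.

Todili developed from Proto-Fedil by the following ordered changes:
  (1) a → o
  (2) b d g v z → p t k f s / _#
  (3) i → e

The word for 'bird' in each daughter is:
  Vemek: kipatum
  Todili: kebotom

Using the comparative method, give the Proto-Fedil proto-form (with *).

*kibatom

Position 4: Vemek has a, Todili has o. Vemek preserves a here (none of its changes turn any other segment into a), so the proto-segment is *a.
Position 6: Vemek has u, Todili has o. Taking the neighbouring segments as reconstructed: Vemek u could go back to *o or *u; Todili o could go back to *a or *o — the one source consistent with every daughter is *o.
Position 2: Vemek has i, Todili has e. Taking the neighbouring segments as reconstructed: Vemek i can only go back to *i; Todili e could go back to *e or *i — the one source consistent with every daughter is *i.
Continuing position by position gives *kibatom; check it forward:
Vemek: start from *kibatom.
  rule 1 (pre-nasal raising): kibatom → kibatum
  rule 2: no change — kibatum
  rule 3 (unconditioned shift): kibatum → kipatum
  ⇒ Vemek kipatum
Todili: *kibatom
  kibatom → kibotom   [vowel merger]
  kibotom (rule 2 does not apply)
  kibotom → kebotom   [vowel merger]
  giving Todili kebotom.
No other proto-form is consistent with every reflex, so the reconstruction is *kibatom.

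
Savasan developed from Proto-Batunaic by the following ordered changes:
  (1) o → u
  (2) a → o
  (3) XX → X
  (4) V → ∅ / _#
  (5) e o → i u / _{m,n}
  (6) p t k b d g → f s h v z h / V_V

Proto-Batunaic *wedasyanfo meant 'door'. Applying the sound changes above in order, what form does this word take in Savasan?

Savasan: *wedasyanfo
  wedasyanfo → wedasyanfu   [vowel merger]
  wedasyanfu → wedosyonfu   [vowel merger]
  wedosyonfu (rule 3 does not apply)
  wedosyonfu → wedosyonf   [apocope]
  wedosyonf → wedosyunf   [pre-nasal raising]
  wedosyunf → wezosyunf   [intervocalic lenition]
  giving Savasan wezosyunf.

wezosyunf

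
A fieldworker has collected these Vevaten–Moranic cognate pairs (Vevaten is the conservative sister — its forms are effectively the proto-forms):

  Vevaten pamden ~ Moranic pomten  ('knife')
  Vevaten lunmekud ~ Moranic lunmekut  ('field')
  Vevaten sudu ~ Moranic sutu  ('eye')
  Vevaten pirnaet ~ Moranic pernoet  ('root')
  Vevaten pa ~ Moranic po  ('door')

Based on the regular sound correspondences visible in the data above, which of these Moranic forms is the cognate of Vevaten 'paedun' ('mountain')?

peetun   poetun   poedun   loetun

pirnaet ~ pernoet — Vevaten a corresponds to Moranic o after a consonant, before a front vowel.
sudu ~ sutu — Vevaten d corresponds to Moranic t between vowels (before a back vowel).
Applying these to Vevaten 'paedun':
  paedun → poedun   (a→o after a consonant, before a front vowel)
  poedun → poetun   (d→t between vowels (before a back vowel))
So the Moranic cognate is 'poetun'.

poetun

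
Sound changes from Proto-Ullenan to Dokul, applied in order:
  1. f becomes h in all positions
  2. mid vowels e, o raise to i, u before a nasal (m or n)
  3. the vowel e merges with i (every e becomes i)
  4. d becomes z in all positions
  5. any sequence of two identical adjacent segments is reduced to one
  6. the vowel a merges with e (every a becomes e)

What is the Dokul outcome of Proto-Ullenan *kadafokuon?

kezehokun

Dokul: start from *kadafokuon.
  rule 1 (unconditioned shift): kadafokuon → kadahokuon
  rule 2 (pre-nasal raising): kadahokuon → kadahokuun
  rule 3: no change — kadahokuun
  rule 4 (unconditioned shift): kadahokuun → kazahokuun
  rule 5 (degemination): kazahokuun → kazahokun
  rule 6 (vowel merger): kazahokun → kezehokun
  ⇒ Dokul kezehokun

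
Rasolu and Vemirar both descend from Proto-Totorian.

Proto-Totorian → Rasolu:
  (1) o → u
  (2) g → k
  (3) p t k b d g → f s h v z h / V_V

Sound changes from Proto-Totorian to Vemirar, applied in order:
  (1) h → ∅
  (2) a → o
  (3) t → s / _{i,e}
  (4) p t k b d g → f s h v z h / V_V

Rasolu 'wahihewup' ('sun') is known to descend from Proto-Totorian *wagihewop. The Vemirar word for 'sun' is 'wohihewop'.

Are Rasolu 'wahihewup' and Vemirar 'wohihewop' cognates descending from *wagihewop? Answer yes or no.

Derive the expected Vemirar reflex of *wagihewop:
Vemirar: start from *wagihewop.
  rule 1 (h-loss): wagihewop → wagiewop
  rule 2 (vowel merger): wagiewop → wogiewop
  rule 3: no change — wogiewop
  rule 4 (intervocalic lenition): wogiewop → wohiewop
  ⇒ Vemirar wohiewop
The regular Vemirar reflex would be 'wohiewop', but the attested form is 'wohihewop'. The correspondence is irregular, so they are not cognates (the Vemirar form has a different source).

no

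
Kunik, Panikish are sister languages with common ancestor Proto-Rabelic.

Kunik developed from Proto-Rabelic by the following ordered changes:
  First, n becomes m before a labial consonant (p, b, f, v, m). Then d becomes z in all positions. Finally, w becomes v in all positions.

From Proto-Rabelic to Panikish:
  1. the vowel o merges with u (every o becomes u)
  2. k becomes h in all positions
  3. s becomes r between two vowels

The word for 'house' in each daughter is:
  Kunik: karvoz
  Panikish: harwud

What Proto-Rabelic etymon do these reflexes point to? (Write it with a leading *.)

*karwod

Position 5: Kunik has o, Panikish has u. Kunik preserves o here (none of its changes turn any other segment into o), so the proto-segment is *o.
Position 4: Kunik has v, Panikish has w. Panikish preserves w here (none of its changes turn any other segment into w), so the proto-segment is *w.
Verify the candidate proto-form against each daughter:
Kunik: *karwod
  karwod (rule 1 does not apply)
  karwod → karwoz   [unconditioned shift]
  karwoz → karvoz   [unconditioned shift]
  giving Kunik karvoz.
Panikish: *karwod > karwud > harwud  (by vowel merger, unconditioned shift)
No other proto-form is consistent with every reflex, so the reconstruction is *karwod.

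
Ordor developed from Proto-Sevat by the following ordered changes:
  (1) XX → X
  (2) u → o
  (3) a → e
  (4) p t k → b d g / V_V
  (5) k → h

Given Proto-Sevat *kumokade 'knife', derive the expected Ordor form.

Ordor: *kumokade
  kumokade (rule 1 does not apply)
  kumokade → komokade   [vowel merger]
  komokade → komokede   [vowel merger]
  komokede → komogede   [intervocalic voicing]
  komogede → homogede   [unconditioned shift]
  giving Ordor homogede.

homogede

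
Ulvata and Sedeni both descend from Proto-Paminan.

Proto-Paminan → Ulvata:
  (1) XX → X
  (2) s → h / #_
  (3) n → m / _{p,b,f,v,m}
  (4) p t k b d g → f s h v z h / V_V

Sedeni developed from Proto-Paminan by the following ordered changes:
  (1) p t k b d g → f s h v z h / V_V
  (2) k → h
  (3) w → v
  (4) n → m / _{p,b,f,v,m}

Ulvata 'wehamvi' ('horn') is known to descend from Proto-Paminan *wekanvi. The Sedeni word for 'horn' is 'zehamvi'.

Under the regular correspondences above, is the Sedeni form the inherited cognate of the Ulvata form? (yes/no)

no

Derive the expected Sedeni reflex of *wekanvi:
Sedeni: *wekanvi
  wekanvi → wehanvi   [intervocalic lenition]
  wehanvi (rule 2 does not apply)
  wehanvi → vehanvi   [unconditioned shift]
  vehanvi → vehamvi   [nasal place assimilation]
  giving Sedeni vehamvi.
The regular Sedeni reflex would be 'vehamvi', but the attested form is 'zehamvi'. The correspondence is irregular, so they are not cognates (the Sedeni form has a different source).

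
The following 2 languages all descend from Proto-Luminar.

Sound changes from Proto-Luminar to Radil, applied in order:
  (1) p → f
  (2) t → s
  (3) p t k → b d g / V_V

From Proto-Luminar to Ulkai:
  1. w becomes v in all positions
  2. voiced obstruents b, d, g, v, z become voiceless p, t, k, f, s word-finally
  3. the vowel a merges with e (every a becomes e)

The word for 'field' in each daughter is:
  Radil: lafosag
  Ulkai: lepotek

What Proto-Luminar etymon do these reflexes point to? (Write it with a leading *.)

*lapotag

Position 5: Radil has s, Ulkai has t. Taking the neighbouring segments as reconstructed: Radil s could go back to *t or *s; Ulkai t can only go back to *t — the one source consistent with every daughter is *t.
Position 3: Radil has f, Ulkai has p. Taking the neighbouring segments as reconstructed: Radil f could go back to *p or *f; Ulkai p can only go back to *p — the one source consistent with every daughter is *p.
This points to *lapotag. Verify forward in each daughter:
Radil: *lapotag
  lapotag → lafotag   [unconditioned shift]
  lafotag → lafosag   [unconditioned shift]
  lafosag (rule 3 does not apply)
  giving Radil lafosag.
Ulkai: *lapotag
  lapotag (rule 1 does not apply)
  lapotag → lapotak   [final devoicing]
  lapotak → lepotek   [vowel merger]
  giving Ulkai lepotek.
Only *lapotag yields all of Radil lafosag, Ulkai lepotek.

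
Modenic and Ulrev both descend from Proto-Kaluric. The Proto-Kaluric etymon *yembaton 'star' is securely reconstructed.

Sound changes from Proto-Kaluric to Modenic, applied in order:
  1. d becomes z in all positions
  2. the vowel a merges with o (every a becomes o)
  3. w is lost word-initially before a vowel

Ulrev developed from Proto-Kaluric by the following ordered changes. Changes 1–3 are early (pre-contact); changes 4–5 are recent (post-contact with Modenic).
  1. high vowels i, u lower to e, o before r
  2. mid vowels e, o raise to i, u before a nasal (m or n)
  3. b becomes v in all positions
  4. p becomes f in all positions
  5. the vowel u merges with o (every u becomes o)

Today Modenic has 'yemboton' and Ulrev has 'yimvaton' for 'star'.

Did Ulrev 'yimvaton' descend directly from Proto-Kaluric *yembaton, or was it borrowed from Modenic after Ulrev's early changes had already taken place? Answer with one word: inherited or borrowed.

If inherited, *yembaton would pass through all of Ulrev's changes:
Ulrev: start from *yembaton.
  rule 1: no change — yembaton
  rule 2 (pre-nasal raising): yembaton → yimbatun
  rule 3 (unconditioned shift): yimbatun → yimvatun
  rule 4: no change — yimvatun
  rule 5 (vowel merger): yimvatun → yimvaton
  ⇒ Ulrev yimvaton
If borrowed from Modenic 'yemboton' after the early changes, it would undergo only the recent ones:
  rule 4 (unconditioned shift): no change (yemboton)
  rule 5 (vowel merger): no change (yemboton)
  ⇒ as a loan: yemboton
Ulrev 'yimvaton' matches the inherited outcome exactly, so it is an inherited cognate, not a loan.

inherited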